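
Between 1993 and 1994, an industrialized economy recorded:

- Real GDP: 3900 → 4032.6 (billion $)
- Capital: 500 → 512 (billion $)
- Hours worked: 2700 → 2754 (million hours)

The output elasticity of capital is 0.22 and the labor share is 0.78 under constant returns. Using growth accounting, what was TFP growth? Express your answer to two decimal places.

1.31%

Real GDP growth = (4032.6 − 3900) / 3900 = 3.4%.
Capital growth = (512 − 500) / 500 = 2.4%.
Hours worked growth = (2754 − 2700) / 2700 = 2%.
Labor's share = 1 − 0.22 = 0.78.
Capital: 0.22 × 2.4 = 0.528 pp.
Hours worked: 0.78 × 2 = 1.56 pp.
TFP growth = 3.4 − 2.088 = 1.312%.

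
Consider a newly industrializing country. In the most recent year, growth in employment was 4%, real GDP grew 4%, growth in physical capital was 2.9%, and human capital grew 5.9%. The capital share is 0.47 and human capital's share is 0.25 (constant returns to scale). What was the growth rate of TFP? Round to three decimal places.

0.042%

Labor's share = 1 − 0.47 − 0.25 = 0.28.
Physical capital: 0.47 × 2.9 = 1.363 pp.
Human capital: 0.25 × 5.9 = 1.475 pp.
Employment: 0.28 × 4 = 1.12 pp.
TFP growth = 4 − 3.958 = 0.042%.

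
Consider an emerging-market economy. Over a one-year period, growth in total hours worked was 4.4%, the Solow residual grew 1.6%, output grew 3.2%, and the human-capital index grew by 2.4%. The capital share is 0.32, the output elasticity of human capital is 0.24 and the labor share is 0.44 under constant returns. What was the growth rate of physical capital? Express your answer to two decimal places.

Labor's share = 1 − 0.32 − 0.24 = 0.44.
gY = gA + 0.24×2.4 + 0.44×4.4 + 0.32×g.
0.32×g = 3.2 − 1.6 − 2.512 = -0.912.
g = -0.912 / 0.32 = -2.85%.

-2.85%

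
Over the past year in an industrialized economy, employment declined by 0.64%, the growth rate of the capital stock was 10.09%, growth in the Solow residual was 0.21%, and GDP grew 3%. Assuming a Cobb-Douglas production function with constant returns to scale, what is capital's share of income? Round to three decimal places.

gY = gA + α·gK + (1−α)·gL, so gY − gA − gL = α(gK − gL).
3 − 0.21 + 0.64 = α × (10.09 − (-0.64)).
3.43 = 10.73 α, so α = 0.31966.

Capital's share of income is 0.320.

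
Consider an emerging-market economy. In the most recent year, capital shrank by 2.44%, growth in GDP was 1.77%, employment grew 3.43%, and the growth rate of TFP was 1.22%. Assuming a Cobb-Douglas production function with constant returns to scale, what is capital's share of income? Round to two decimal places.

gY = gA + α·gK + (1−α)·gL, so gY − gA − gL = α(gK − gL).
1.77 − 1.22 − 3.43 = α × (-2.44 − 3.43).
-2.88 = -5.87 α, so α = 0.4906.

0.49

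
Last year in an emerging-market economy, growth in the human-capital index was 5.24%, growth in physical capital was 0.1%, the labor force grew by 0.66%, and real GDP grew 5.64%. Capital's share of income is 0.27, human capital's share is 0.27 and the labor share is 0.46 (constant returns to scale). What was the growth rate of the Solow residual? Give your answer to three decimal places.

Labor's share = 1 − 0.27 − 0.27 = 0.46.
Physical capital: 0.27 × 0.1 = 0.027 pp.
The human-capital index: 0.27 × 5.24 = 1.4148 pp.
The labor force: 0.46 × 0.66 = 0.3036 pp.
TFP growth = 5.64 − 1.7454 = 3.8946%.

The Solow residual growth was 3.895%.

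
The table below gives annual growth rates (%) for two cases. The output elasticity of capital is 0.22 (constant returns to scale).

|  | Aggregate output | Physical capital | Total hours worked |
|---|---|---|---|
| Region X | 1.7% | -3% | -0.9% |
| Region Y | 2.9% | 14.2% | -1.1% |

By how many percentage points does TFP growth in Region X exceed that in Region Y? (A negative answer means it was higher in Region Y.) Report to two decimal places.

2.43 percentage points

Labor's share = 1 − 0.22 = 0.78.
Region X: TFP = 1.7 + 0.66 + 0.702 = 3.062%.
Region Y: TFP = 2.9 − 3.124 + 0.858 = 0.634%.
Difference = 3.062 − (0.634) = 2.428 pp.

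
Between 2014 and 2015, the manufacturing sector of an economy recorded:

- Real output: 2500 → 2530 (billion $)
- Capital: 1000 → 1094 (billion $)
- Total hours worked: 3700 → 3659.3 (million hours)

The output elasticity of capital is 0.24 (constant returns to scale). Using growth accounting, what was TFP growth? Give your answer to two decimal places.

-0.22%

Real output growth = (2530 − 2500) / 2500 = 1.2%.
Capital growth = (1094 − 1000) / 1000 = 9.4%.
Total hours worked growth = (3659.3 − 3700) / 3700 = -1.1%.
Labor's share = 1 − 0.24 = 0.76.
Capital: 0.24 × 9.4 = 2.256 pp.
Total hours worked: 0.76 × (-1.1) = -0.836 pp.
TFP growth = 1.2 − 1.42 = -0.22%.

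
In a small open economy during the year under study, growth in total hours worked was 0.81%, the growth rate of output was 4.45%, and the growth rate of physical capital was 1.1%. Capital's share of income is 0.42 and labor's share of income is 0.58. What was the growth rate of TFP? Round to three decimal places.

3.518%

Labor's share = 1 − 0.42 = 0.58.
Physical capital: 0.42 × 1.1 = 0.462 pp.
Total hours worked: 0.58 × 0.81 = 0.4698 pp.
TFP growth = 4.45 − 0.9318 = 3.5182%.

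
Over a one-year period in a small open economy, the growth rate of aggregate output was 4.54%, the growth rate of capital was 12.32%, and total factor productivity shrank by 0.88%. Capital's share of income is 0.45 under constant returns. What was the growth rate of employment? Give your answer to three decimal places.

Labor's share = 1 − 0.45 = 0.55.
gY = gA + 0.45×12.32 + 0.55×g.
0.55×g = 4.54 + 0.88 − 5.544 = -0.124.
g = -0.124 / 0.55 = -0.22545%.

-0.225%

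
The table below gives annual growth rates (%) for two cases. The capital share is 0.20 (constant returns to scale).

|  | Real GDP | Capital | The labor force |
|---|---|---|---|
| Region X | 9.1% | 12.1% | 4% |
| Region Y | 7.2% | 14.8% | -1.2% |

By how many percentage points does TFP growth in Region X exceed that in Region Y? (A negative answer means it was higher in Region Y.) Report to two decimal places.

-1.72 percentage points

Labor's share = 1 − 0.2 = 0.8.
Region X: TFP = 9.1 − 2.42 − 3.2 = 3.48%.
Region Y: TFP = 7.2 − 2.96 + 0.96 = 5.2%.
Difference = 3.48 − (5.2) = -1.72 pp.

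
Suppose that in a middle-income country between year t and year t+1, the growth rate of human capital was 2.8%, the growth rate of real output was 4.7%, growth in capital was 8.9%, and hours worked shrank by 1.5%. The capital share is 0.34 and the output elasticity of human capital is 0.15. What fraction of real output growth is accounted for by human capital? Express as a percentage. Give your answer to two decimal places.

Human capital accounted for 8.94% of growth.

Human capital contributed 0.15 × 2.8 = 0.42 pp.
Share of growth = 0.42 / 4.7 × 100 = 8.9362%.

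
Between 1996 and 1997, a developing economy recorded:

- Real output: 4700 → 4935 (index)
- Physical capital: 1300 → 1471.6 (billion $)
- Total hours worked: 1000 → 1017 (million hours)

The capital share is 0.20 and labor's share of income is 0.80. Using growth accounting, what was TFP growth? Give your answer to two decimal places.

1.00%

Real output growth = (4935 − 4700) / 4700 = 5%.
Physical capital growth = (1471.6 − 1300) / 1300 = 13.2%.
Total hours worked growth = (1017 − 1000) / 1000 = 1.7%.
Labor's share = 1 − 0.2 = 0.8.
Physical capital: 0.2 × 13.2 = 2.64 pp.
Total hours worked: 0.8 × 1.7 = 1.36 pp.
TFP growth = 5 − 4 = 1%.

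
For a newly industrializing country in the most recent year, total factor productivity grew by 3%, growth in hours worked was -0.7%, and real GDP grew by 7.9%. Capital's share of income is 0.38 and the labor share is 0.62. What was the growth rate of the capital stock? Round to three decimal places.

Labor's share = 1 − 0.38 = 0.62.
gY = gA + 0.62×(-0.7) + 0.38×g.
0.38×g = 7.9 − 3 + 0.434 = 5.334.
g = 5.334 / 0.38 = 14.03684%.

14.037%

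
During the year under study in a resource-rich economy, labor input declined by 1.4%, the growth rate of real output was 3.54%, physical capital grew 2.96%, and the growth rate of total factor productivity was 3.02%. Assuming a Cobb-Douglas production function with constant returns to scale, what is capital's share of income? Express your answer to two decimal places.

0.44

gY = gA + α·gK + (1−α)·gL, so gY − gA − gL = α(gK − gL).
3.54 − 3.02 + 1.4 = α × (2.96 − (-1.4)).
1.92 = 4.36 α, so α = 0.4404.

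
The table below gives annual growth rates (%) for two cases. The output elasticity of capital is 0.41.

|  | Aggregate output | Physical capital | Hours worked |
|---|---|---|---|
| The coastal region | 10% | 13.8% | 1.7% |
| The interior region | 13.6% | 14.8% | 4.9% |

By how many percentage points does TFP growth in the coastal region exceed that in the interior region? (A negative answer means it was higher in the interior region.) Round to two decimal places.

Labor's share = 1 − 0.41 = 0.59.
The coastal region: TFP = 10 − 5.658 − 1.003 = 3.339%.
The interior region: TFP = 13.6 − 6.068 − 2.891 = 4.641%.
Difference = 3.339 − (4.641) = -1.302 pp.

-1.30 percentage points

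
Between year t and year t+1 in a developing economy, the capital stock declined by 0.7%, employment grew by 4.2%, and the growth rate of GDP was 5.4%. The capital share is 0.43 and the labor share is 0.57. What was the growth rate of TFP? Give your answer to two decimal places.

Labor's share = 1 − 0.43 = 0.57.
The capital stock: 0.43 × (-0.7) = -0.301 pp.
Employment: 0.57 × 4.2 = 2.394 pp.
TFP growth = 5.4 − 2.093 = 3.307%.

TFP growth was 3.31%.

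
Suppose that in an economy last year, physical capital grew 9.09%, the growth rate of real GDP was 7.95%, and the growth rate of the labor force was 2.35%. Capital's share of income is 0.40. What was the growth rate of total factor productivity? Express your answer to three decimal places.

Labor's share = 1 − 0.4 = 0.6.
Physical capital: 0.4 × 9.09 = 3.636 pp.
The labor force: 0.6 × 2.35 = 1.41 pp.
TFP growth = 7.95 − 5.046 = 2.904%.

Total factor productivity growth was 2.904%.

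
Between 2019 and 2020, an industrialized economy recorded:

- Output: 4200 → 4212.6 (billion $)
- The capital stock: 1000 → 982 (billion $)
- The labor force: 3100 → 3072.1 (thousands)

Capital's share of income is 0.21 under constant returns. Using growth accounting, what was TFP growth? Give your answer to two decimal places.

1.39%

Output growth = (4212.6 − 4200) / 4200 = 0.3%.
The capital stock growth = (982 − 1000) / 1000 = -1.8%.
The labor force growth = (3072.1 − 3100) / 3100 = -0.9%.
Labor's share = 1 − 0.21 = 0.79.
The capital stock: 0.21 × (-1.8) = -0.378 pp.
The labor force: 0.79 × (-0.9) = -0.711 pp.
TFP growth = 0.3 + 1.089 = 1.389%.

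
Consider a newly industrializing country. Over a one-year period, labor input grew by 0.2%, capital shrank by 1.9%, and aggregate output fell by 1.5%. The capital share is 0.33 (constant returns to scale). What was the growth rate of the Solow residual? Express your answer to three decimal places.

-1.007%

Labor's share = 1 − 0.33 = 0.67.
Capital: 0.33 × (-1.9) = -0.627 pp.
Labor input: 0.67 × 0.2 = 0.134 pp.
TFP growth = -1.5 + 0.493 = -1.007%.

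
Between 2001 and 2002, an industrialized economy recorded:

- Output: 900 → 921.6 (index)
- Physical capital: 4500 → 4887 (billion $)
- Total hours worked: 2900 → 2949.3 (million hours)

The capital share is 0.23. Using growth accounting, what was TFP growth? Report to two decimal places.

-0.89%

Output growth = (921.6 − 900) / 900 = 2.4%.
Physical capital growth = (4887 − 4500) / 4500 = 8.6%.
Total hours worked growth = (2949.3 − 2900) / 2900 = 1.7%.
Labor's share = 1 − 0.23 = 0.77.
Physical capital: 0.23 × 8.6 = 1.978 pp.
Total hours worked: 0.77 × 1.7 = 1.309 pp.
TFP growth = 2.4 − 3.287 = -0.887%.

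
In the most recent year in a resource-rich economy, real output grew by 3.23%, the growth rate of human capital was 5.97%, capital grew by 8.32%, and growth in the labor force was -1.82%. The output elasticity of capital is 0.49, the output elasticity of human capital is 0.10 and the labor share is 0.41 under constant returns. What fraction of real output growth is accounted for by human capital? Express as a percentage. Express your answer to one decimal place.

18.5%

Human capital contributed 0.1 × 5.97 = 0.597 pp.
Share of growth = 0.597 / 3.23 × 100 = 18.483%.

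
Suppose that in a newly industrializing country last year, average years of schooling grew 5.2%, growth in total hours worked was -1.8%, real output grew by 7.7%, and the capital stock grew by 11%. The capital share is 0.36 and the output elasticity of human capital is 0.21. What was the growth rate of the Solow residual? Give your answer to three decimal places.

Labor's share = 1 − 0.36 − 0.21 = 0.43.
The capital stock: 0.36 × 11 = 3.96 pp.
Average years of schooling: 0.21 × 5.2 = 1.092 pp.
Total hours worked: 0.43 × (-1.8) = -0.774 pp.
TFP growth = 7.7 − 4.278 = 3.422%.

The Solow residual grew 3.422%.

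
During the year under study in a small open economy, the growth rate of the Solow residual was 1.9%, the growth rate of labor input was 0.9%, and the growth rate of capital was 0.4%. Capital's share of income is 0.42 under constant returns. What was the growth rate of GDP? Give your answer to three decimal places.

2.590%

Labor's share = 1 − 0.42 = 0.58.
Capital: 0.42 × 0.4 = 0.168 pp.
Labor input: 0.58 × 0.9 = 0.522 pp.
Output growth = 1.9 + 0.69 = 2.59%.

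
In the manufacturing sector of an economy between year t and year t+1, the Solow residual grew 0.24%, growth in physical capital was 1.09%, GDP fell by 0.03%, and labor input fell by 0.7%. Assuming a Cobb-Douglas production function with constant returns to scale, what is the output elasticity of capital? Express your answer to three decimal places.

0.240

gY = gA + α·gK + (1−α)·gL, so gY − gA − gL = α(gK − gL).
-0.03 − 0.24 + 0.7 = α × (1.09 − (-0.7)).
0.43 = 1.79 α, so α = 0.24022.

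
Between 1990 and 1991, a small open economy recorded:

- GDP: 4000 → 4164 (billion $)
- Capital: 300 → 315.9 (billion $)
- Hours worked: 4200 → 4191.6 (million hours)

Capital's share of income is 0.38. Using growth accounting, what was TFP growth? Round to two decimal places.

2.21%

GDP growth = (4164 − 4000) / 4000 = 4.1%.
Capital growth = (315.9 − 300) / 300 = 5.3%.
Hours worked growth = (4191.6 − 4200) / 4200 = -0.2%.
Labor's share = 1 − 0.38 = 0.62.
Capital: 0.38 × 5.3 = 2.014 pp.
Hours worked: 0.62 × (-0.2) = -0.124 pp.
TFP growth = 4.1 − 1.89 = 2.21%.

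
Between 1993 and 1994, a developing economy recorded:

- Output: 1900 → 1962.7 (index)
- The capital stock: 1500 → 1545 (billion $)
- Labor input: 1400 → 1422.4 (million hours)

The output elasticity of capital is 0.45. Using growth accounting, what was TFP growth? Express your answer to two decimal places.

1.07%

Output growth = (1962.7 − 1900) / 1900 = 3.3%.
The capital stock growth = (1545 − 1500) / 1500 = 3%.
Labor input growth = (1422.4 − 1400) / 1400 = 1.6%.
Labor's share = 1 − 0.45 = 0.55.
The capital stock: 0.45 × 3 = 1.35 pp.
Labor input: 0.55 × 1.6 = 0.88 pp.
TFP growth = 3.3 − 2.23 = 1.07%.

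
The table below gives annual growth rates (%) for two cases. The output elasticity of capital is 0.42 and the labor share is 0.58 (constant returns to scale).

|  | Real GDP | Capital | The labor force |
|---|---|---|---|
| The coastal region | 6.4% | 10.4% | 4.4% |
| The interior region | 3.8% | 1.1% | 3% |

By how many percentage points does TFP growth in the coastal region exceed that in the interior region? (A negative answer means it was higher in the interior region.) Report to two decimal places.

Labor's share = 1 − 0.42 = 0.58.
The coastal region: TFP = 6.4 − 4.368 − 2.552 = -0.52%.
The interior region: TFP = 3.8 − 0.462 − 1.74 = 1.598%.
Difference = -0.52 − (1.598) = -2.118 pp.

-2.12 percentage points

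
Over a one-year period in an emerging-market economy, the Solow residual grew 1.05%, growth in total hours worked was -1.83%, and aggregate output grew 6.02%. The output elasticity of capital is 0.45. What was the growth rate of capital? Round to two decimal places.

Labor's share = 1 − 0.45 = 0.55.
gY = gA + 0.55×(-1.83) + 0.45×g.
0.45×g = 6.02 − 1.05 + 1.0065 = 5.9765.
g = 5.9765 / 0.45 = 13.2811%.

Capital grew 13.28%.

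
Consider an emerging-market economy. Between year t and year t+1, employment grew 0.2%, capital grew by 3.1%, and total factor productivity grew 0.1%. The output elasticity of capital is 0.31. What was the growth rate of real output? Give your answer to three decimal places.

1.199%

Labor's share = 1 − 0.31 = 0.69.
Capital: 0.31 × 3.1 = 0.961 pp.
Employment: 0.69 × 0.2 = 0.138 pp.
Output growth = 0.1 + 1.099 = 1.199%.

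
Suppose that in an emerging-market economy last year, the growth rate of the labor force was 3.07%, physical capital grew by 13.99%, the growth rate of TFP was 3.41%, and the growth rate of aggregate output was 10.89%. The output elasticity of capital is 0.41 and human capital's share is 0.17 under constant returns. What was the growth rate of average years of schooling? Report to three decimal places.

Labor's share = 1 − 0.41 − 0.17 = 0.42.
gY = gA + 0.41×13.99 + 0.42×3.07 + 0.17×g.
0.17×g = 10.89 − 3.41 − 7.0253 = 0.4547.
g = 0.4547 / 0.17 = 2.67471%.

2.675%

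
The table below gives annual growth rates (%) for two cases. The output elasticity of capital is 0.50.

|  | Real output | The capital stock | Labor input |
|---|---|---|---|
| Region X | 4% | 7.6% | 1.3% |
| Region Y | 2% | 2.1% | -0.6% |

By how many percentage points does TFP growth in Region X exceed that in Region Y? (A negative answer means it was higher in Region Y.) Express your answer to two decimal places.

Labor's share = 1 − 0.5 = 0.5.
Region X: TFP = 4 − 3.8 − 0.65 = -0.45%.
Region Y: TFP = 2 − 1.05 + 0.3 = 1.25%.
Difference = -0.45 − (1.25) = -1.7 pp.

-1.70 percentage points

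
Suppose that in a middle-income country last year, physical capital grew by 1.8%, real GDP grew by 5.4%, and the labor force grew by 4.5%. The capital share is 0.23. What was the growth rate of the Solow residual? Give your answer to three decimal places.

1.521%

Labor's share = 1 − 0.23 = 0.77.
Physical capital: 0.23 × 1.8 = 0.414 pp.
The labor force: 0.77 × 4.5 = 3.465 pp.
TFP growth = 5.4 − 3.879 = 1.521%.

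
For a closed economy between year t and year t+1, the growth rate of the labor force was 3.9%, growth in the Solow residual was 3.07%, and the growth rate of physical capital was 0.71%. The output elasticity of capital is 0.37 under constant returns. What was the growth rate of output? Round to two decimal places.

Labor's share = 1 − 0.37 = 0.63.
Physical capital: 0.37 × 0.71 = 0.2627 pp.
The labor force: 0.63 × 3.9 = 2.457 pp.
Output growth = 3.07 + 2.7197 = 5.7897%.

Output grew 5.79%.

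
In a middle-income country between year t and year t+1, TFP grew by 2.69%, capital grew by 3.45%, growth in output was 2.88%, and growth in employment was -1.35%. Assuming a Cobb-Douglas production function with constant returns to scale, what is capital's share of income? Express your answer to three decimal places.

gY = gA + α·gK + (1−α)·gL, so gY − gA − gL = α(gK − gL).
2.88 − 2.69 + 1.35 = α × (3.45 − (-1.35)).
1.54 = 4.8 α, so α = 0.32083.

α = 0.321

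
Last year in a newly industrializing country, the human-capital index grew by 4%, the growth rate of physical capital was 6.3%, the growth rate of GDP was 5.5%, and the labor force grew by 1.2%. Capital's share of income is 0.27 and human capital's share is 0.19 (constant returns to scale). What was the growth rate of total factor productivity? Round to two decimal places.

Labor's share = 1 − 0.27 − 0.19 = 0.54.
Physical capital: 0.27 × 6.3 = 1.701 pp.
The human-capital index: 0.19 × 4 = 0.76 pp.
The labor force: 0.54 × 1.2 = 0.648 pp.
TFP growth = 5.5 − 3.109 = 2.391%.

Total factor productivity growth was 2.39%.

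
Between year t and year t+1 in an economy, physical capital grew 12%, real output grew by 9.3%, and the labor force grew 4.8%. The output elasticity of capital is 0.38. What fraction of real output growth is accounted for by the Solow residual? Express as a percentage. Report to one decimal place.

Labor's share = 1 − 0.38 = 0.62.
Physical capital: 0.38 × 12 = 4.56 pp.
The labor force: 0.62 × 4.8 = 2.976 pp.
TFP growth = 9.3 − 7.536 = 1.764%.
TFP share of growth = 1.764 / 9.3 × 100 = 18.968%.

19.0%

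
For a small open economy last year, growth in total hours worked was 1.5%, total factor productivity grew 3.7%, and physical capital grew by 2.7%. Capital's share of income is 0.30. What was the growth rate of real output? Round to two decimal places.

Labor's share = 1 − 0.3 = 0.7.
Physical capital: 0.3 × 2.7 = 0.81 pp.
Total hours worked: 0.7 × 1.5 = 1.05 pp.
Output growth = 3.7 + 1.86 = 5.56%.

5.56%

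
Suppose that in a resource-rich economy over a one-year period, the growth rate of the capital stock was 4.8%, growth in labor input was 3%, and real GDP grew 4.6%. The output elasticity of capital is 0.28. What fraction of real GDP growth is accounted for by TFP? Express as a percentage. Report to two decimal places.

Labor's share = 1 − 0.28 = 0.72.
The capital stock: 0.28 × 4.8 = 1.344 pp.
Labor input: 0.72 × 3 = 2.16 pp.
TFP growth = 4.6 − 3.504 = 1.096%.
TFP share of growth = 1.096 / 4.6 × 100 = 23.8261%.

TFP accounted for 23.83% of growth.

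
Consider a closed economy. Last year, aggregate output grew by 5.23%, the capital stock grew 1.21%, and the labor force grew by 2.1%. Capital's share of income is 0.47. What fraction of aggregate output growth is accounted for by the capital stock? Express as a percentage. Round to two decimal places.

10.87%

The capital stock contributed 0.47 × 1.21 = 0.5687 pp.
Share of growth = 0.5687 / 5.23 × 100 = 10.8738%.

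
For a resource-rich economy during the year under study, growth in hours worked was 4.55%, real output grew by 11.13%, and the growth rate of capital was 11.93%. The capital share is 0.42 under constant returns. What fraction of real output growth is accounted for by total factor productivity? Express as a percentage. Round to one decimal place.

Labor's share = 1 − 0.42 = 0.58.
Capital: 0.42 × 11.93 = 5.0106 pp.
Hours worked: 0.58 × 4.55 = 2.639 pp.
TFP growth = 11.13 − 7.6496 = 3.4804%.
TFP share of growth = 3.4804 / 11.13 × 100 = 31.27%.

Total factor productivity accounted for 31.3% of growth.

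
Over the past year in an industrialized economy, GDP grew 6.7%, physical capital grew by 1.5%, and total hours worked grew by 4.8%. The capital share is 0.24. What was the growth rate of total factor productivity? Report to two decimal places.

Labor's share = 1 − 0.24 = 0.76.
Physical capital: 0.24 × 1.5 = 0.36 pp.
Total hours worked: 0.76 × 4.8 = 3.648 pp.
TFP growth = 6.7 − 4.008 = 2.692%.

Total factor productivity grew 2.69%.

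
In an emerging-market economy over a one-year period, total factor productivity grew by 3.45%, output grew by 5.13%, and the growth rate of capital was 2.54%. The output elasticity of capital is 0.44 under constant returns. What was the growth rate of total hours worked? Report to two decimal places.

Total hours worked growth was 1.00%.

Labor's share = 1 − 0.44 = 0.56.
gY = gA + 0.44×2.54 + 0.56×g.
0.56×g = 5.13 − 3.45 − 1.1176 = 0.5624.
g = 0.5624 / 0.56 = 1.0043%.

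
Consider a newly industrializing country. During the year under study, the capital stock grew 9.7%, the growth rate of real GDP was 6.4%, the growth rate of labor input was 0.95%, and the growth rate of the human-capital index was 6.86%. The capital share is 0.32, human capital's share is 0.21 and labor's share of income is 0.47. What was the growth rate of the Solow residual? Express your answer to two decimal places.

Labor's share = 1 − 0.32 − 0.21 = 0.47.
The capital stock: 0.32 × 9.7 = 3.104 pp.
The human-capital index: 0.21 × 6.86 = 1.4406 pp.
Labor input: 0.47 × 0.95 = 0.4465 pp.
TFP growth = 6.4 − 4.9911 = 1.4089%.

1.41%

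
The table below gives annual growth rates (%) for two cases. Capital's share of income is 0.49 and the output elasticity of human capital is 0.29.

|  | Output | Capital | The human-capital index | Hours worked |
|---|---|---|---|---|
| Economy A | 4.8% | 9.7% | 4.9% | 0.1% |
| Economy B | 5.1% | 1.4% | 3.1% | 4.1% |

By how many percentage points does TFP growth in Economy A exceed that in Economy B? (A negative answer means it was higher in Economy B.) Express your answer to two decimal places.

-4.01 percentage points

Labor's share = 1 − 0.49 − 0.29 = 0.22.
Economy A: TFP = 4.8 − 4.753 − 1.421 − 0.022 = -1.396%.
Economy B: TFP = 5.1 − 0.686 − 0.899 − 0.902 = 2.613%.
Difference = -1.396 − (2.613) = -4.009 pp.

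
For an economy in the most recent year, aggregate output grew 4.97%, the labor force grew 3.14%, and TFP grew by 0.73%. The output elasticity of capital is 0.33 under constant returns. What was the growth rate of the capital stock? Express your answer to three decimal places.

The capital stock growth was 6.473%.

Labor's share = 1 − 0.33 = 0.67.
gY = gA + 0.67×3.14 + 0.33×g.
0.33×g = 4.97 − 0.73 − 2.1038 = 2.1362.
g = 2.1362 / 0.33 = 6.47333%.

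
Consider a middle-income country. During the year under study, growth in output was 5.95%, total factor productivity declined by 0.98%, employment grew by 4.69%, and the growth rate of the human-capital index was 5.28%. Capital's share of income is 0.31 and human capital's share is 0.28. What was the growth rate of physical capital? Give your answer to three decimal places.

Labor's share = 1 − 0.31 − 0.28 = 0.41.
gY = gA + 0.28×5.28 + 0.41×4.69 + 0.31×g.
0.31×g = 5.95 + 0.98 − 3.4013 = 3.5287.
g = 3.5287 / 0.31 = 11.3829%.

11.383%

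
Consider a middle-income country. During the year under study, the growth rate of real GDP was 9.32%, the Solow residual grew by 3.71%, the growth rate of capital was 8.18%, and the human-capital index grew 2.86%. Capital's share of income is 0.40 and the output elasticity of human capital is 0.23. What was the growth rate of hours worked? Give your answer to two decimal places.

Labor's share = 1 − 0.4 − 0.23 = 0.37.
gY = gA + 0.4×8.18 + 0.23×2.86 + 0.37×g.
0.37×g = 9.32 − 3.71 − 3.9298 = 1.6802.
g = 1.6802 / 0.37 = 4.5411%.

4.54%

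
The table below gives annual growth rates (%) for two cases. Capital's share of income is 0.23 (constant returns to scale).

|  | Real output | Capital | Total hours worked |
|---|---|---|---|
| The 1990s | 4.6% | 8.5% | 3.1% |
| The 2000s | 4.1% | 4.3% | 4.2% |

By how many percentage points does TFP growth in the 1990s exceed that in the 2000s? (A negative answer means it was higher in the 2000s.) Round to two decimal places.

Labor's share = 1 − 0.23 = 0.77.
The 1990s: TFP = 4.6 − 1.955 − 2.387 = 0.258%.
The 2000s: TFP = 4.1 − 0.989 − 3.234 = -0.123%.
Difference = 0.258 − (-0.123) = 0.381 pp.

0.38 percentage points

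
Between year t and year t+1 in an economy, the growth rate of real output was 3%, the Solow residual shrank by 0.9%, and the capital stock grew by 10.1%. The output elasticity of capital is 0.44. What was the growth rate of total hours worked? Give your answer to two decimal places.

Labor's share = 1 − 0.44 = 0.56.
gY = gA + 0.44×10.1 + 0.56×g.
0.56×g = 3 + 0.9 − 4.444 = -0.544.
g = -0.544 / 0.56 = -0.9714%.

-0.97%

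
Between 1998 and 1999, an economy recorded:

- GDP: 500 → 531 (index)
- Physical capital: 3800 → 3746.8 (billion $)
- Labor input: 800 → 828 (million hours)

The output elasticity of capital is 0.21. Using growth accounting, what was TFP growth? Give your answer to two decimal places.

GDP growth = (531 − 500) / 500 = 6.2%.
Physical capital growth = (3746.8 − 3800) / 3800 = -1.4%.
Labor input growth = (828 − 800) / 800 = 3.5%.
Labor's share = 1 − 0.21 = 0.79.
Physical capital: 0.21 × (-1.4) = -0.294 pp.
Labor input: 0.79 × 3.5 = 2.765 pp.
TFP growth = 6.2 − 2.471 = 3.729%.

TFP grew 3.73%.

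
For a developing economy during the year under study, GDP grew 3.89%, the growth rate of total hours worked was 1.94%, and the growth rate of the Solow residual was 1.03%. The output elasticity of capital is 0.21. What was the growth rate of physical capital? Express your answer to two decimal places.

Labor's share = 1 − 0.21 = 0.79.
gY = gA + 0.79×1.94 + 0.21×g.
0.21×g = 3.89 − 1.03 − 1.5326 = 1.3274.
g = 1.3274 / 0.21 = 6.321%.

Physical capital grew 6.32%.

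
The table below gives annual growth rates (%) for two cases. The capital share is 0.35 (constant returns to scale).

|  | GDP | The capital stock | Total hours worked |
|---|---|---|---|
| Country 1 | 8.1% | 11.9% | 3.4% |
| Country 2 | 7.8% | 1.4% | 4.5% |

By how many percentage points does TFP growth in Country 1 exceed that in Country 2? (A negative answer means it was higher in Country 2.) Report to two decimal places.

-2.66 percentage points

Labor's share = 1 − 0.35 = 0.65.
Country 1: TFP = 8.1 − 4.165 − 2.21 = 1.725%.
Country 2: TFP = 7.8 − 0.49 − 2.925 = 4.385%.
Difference = 1.725 − (4.385) = -2.66 pp.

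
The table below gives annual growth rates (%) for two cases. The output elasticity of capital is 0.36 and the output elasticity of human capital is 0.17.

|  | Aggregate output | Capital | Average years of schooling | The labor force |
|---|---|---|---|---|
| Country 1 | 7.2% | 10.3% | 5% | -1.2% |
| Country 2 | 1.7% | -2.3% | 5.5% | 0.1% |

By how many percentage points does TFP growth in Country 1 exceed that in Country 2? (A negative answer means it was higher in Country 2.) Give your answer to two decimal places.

Labor's share = 1 − 0.36 − 0.17 = 0.47.
Country 1: TFP = 7.2 − 3.708 − 0.85 + 0.564 = 3.206%.
Country 2: TFP = 1.7 + 0.828 − 0.935 − 0.047 = 1.546%.
Difference = 3.206 − (1.546) = 1.66 pp.

1.66 percentage points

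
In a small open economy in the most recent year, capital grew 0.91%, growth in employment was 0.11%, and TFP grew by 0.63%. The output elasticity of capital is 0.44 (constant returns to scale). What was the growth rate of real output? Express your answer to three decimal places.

Labor's share = 1 − 0.44 = 0.56.
Capital: 0.44 × 0.91 = 0.4004 pp.
Employment: 0.56 × 0.11 = 0.0616 pp.
Output growth = 0.63 + 0.462 = 1.092%.

Real output growth was 1.092%.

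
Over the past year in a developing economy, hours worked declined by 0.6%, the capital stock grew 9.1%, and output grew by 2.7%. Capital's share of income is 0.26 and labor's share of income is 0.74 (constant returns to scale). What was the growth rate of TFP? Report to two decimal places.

Labor's share = 1 − 0.26 = 0.74.
The capital stock: 0.26 × 9.1 = 2.366 pp.
Hours worked: 0.74 × (-0.6) = -0.444 pp.
TFP growth = 2.7 − 1.922 = 0.778%.

0.78%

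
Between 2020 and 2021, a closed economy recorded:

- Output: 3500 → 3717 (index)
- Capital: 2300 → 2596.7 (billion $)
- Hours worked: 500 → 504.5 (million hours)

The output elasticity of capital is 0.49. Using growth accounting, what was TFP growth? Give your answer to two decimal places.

Output growth = (3717 − 3500) / 3500 = 6.2%.
Capital growth = (2596.7 − 2300) / 2300 = 12.9%.
Hours worked growth = (504.5 − 500) / 500 = 0.9%.
Labor's share = 1 − 0.49 = 0.51.
Capital: 0.49 × 12.9 = 6.321 pp.
Hours worked: 0.51 × 0.9 = 0.459 pp.
TFP growth = 6.2 − 6.78 = -0.58%.

-0.58%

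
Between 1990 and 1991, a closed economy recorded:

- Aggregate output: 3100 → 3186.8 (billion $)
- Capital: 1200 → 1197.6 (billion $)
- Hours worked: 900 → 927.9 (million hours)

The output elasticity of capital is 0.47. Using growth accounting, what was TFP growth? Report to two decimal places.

1.25%

Aggregate output growth = (3186.8 − 3100) / 3100 = 2.8%.
Capital growth = (1197.6 − 1200) / 1200 = -0.2%.
Hours worked growth = (927.9 − 900) / 900 = 3.1%.
Labor's share = 1 − 0.47 = 0.53.
Capital: 0.47 × (-0.2) = -0.094 pp.
Hours worked: 0.53 × 3.1 = 1.643 pp.
TFP growth = 2.8 − 1.549 = 1.251%.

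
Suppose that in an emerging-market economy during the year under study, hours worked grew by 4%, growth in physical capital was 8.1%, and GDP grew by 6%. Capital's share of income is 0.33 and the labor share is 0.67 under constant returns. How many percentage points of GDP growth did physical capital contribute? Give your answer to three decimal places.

Contribution = share × growth = 0.33 × 8.1 = 2.673 pp.

2.673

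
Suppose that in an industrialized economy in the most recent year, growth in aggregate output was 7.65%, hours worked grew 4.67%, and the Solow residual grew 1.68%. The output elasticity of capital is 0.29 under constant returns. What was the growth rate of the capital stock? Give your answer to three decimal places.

The capital stock growth was 9.153%.

Labor's share = 1 − 0.29 = 0.71.
gY = gA + 0.71×4.67 + 0.29×g.
0.29×g = 7.65 − 1.68 − 3.3157 = 2.6543.
g = 2.6543 / 0.29 = 9.15276%.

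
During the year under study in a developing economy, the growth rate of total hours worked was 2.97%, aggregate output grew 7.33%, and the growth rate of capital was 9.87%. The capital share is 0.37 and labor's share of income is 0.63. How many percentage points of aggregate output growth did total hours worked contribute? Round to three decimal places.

1.871 pp

Labor's share = 1 − 0.37 = 0.63.
Contribution = share × growth = 0.63 × 2.97 = 1.8711 pp.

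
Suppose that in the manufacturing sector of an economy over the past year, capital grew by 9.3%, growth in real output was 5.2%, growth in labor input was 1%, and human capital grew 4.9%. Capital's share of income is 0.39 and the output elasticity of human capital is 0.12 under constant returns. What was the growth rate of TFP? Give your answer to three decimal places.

0.495%

Labor's share = 1 − 0.39 − 0.12 = 0.49.
Capital: 0.39 × 9.3 = 3.627 pp.
Human capital: 0.12 × 4.9 = 0.588 pp.
Labor input: 0.49 × 1 = 0.49 pp.
TFP growth = 5.2 − 4.705 = 0.495%.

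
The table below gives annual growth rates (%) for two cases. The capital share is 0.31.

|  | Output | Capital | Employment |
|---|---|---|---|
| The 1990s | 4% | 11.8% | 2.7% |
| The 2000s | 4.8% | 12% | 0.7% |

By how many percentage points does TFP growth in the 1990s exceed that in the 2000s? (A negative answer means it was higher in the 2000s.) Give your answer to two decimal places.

Labor's share = 1 − 0.31 = 0.69.
The 1990s: TFP = 4 − 3.658 − 1.863 = -1.521%.
The 2000s: TFP = 4.8 − 3.72 − 0.483 = 0.597%.
Difference = -1.521 − (0.597) = -2.118 pp.

-2.12 percentage points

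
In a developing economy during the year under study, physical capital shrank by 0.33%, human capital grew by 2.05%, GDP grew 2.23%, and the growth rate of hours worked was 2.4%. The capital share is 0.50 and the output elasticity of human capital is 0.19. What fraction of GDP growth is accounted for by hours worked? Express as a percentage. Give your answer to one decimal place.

Labor's share = 1 − 0.5 − 0.19 = 0.31.
Hours worked contributed 0.31 × 2.4 = 0.744 pp.
Share of growth = 0.744 / 2.23 × 100 = 33.363%.

Hours worked accounted for 33.4% of growth.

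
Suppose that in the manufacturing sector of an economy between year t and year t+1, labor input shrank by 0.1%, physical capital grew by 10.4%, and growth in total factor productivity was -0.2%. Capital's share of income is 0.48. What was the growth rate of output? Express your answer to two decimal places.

Output growth was 4.74%.

Labor's share = 1 − 0.48 = 0.52.
Physical capital: 0.48 × 10.4 = 4.992 pp.
Labor input: 0.52 × (-0.1) = -0.052 pp.
Output growth = -0.2 + 4.94 = 4.74%.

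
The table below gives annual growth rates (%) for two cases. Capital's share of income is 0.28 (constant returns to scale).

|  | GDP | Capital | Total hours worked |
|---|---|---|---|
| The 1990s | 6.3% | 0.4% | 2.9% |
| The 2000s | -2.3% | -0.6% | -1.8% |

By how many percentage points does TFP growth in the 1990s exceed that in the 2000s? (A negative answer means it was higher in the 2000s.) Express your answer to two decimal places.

4.94 percentage points

Labor's share = 1 − 0.28 = 0.72.
The 1990s: TFP = 6.3 − 0.112 − 2.088 = 4.1%.
The 2000s: TFP = -2.3 + 0.168 + 1.296 = -0.836%.
Difference = 4.1 − (-0.836) = 4.936 pp.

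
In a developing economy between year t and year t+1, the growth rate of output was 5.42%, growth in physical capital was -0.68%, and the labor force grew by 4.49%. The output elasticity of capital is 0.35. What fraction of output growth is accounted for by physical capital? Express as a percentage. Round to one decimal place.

Physical capital contributed 0.35 × (-0.68) = -0.238 pp.
Share of growth = -0.238 / 5.42 × 100 = -4.391%.

Physical capital accounted for -4.4% of growth.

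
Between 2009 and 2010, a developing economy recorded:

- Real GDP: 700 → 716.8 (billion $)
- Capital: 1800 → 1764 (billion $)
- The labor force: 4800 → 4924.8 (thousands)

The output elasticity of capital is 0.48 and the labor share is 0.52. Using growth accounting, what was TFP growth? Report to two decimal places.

Real GDP growth = (716.8 − 700) / 700 = 2.4%.
Capital growth = (1764 − 1800) / 1800 = -2%.
The labor force growth = (4924.8 − 4800) / 4800 = 2.6%.
Labor's share = 1 − 0.48 = 0.52.
Capital: 0.48 × (-2) = -0.96 pp.
The labor force: 0.52 × 2.6 = 1.352 pp.
TFP growth = 2.4 − 0.392 = 2.008%.

TFP growth was 2.01%.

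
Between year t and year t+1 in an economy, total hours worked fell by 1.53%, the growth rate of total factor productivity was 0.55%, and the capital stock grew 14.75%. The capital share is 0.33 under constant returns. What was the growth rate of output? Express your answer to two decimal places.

4.39%

Labor's share = 1 − 0.33 = 0.67.
The capital stock: 0.33 × 14.75 = 4.8675 pp.
Total hours worked: 0.67 × (-1.53) = -1.0251 pp.
Output growth = 0.55 + 3.8424 = 4.3924%.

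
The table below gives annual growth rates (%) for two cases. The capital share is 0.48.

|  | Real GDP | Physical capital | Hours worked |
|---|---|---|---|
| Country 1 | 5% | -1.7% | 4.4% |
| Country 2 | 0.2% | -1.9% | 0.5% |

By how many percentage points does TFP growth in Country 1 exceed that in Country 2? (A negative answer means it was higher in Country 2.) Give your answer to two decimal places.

2.68 percentage points

Labor's share = 1 − 0.48 = 0.52.
Country 1: TFP = 5 + 0.816 − 2.288 = 3.528%.
Country 2: TFP = 0.2 + 0.912 − 0.26 = 0.852%.
Difference = 3.528 − (0.852) = 2.676 pp.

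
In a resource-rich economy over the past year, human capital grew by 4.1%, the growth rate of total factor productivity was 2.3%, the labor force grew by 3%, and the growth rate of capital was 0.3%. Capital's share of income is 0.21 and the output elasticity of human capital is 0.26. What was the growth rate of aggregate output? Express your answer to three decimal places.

Labor's share = 1 − 0.21 − 0.26 = 0.53.
Capital: 0.21 × 0.3 = 0.063 pp.
Human capital: 0.26 × 4.1 = 1.066 pp.
The labor force: 0.53 × 3 = 1.59 pp.
Output growth = 2.3 + 2.719 = 5.019%.

5.019%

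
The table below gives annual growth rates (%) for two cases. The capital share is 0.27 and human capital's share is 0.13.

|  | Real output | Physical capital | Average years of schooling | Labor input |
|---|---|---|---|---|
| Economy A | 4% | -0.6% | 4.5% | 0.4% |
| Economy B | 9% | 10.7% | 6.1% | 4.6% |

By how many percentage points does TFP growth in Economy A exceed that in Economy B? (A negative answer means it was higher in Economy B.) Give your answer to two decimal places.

Labor's share = 1 − 0.27 − 0.13 = 0.6.
Economy A: TFP = 4 + 0.162 − 0.585 − 0.24 = 3.337%.
Economy B: TFP = 9 − 2.889 − 0.793 − 2.76 = 2.558%.
Difference = 3.337 − (2.558) = 0.779 pp.

0.78 percentage points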